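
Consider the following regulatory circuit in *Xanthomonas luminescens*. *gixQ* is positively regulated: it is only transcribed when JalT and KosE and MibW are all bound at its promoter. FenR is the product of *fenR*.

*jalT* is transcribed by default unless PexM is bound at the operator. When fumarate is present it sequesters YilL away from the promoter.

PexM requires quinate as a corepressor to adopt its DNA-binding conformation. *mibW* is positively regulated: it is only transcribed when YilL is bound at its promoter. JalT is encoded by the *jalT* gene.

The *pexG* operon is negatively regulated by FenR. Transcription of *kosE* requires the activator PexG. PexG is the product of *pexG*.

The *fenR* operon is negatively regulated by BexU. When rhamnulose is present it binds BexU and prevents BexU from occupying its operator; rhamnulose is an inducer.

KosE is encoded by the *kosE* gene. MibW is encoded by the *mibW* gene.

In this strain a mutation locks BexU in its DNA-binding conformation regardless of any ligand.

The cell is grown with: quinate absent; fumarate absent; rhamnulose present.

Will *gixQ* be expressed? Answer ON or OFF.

ON

Quinate is absent, so PexM is inactive.
With no repressor bound, *jalT* is transcribed.
So JalT is produced and active.
BexU is constitutively active in this strain.
With repressor BexU bound, *fenR* is not transcribed.
So FenR is not produced.
With no repressor bound, *pexG* is transcribed.
So PexG is produced and active.
No repressor is bound and PexG is active, so *kosE* is transcribed.
So KosE is produced and active.
Fumarate is absent, so YilL is active.
No repressor is bound and YilL is active, so *mibW* is transcribed.
So MibW is produced and active.
No repressor is bound and JalT and KosE and MibW are active, so *gixQ* is transcribed.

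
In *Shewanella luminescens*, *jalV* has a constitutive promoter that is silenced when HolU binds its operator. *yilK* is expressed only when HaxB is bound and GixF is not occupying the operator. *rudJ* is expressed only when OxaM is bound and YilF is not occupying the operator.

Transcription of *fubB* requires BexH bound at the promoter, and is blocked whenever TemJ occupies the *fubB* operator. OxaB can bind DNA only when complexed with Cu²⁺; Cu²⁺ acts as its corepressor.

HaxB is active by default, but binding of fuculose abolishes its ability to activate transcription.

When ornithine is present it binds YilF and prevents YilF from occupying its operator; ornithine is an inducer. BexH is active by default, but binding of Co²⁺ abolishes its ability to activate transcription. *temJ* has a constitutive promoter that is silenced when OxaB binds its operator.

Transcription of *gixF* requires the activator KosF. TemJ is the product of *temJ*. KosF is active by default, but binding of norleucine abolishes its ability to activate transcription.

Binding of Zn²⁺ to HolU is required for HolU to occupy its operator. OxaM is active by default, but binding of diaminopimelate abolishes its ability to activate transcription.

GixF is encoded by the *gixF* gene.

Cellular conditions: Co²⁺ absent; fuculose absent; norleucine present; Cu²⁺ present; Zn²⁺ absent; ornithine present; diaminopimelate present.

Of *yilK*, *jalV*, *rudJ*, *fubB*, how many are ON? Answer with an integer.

3

Norleucine is present, so KosF is inactive.
Required activator KosF is absent, so *gixF* is not transcribed.
So GixF is not produced.
Fuculose is absent, so HaxB is active.
No repressor is bound and HaxB is active, so *yilK* is transcribed.
→ *yilK* is ON.
Zn²⁺ is absent, so HolU is inactive.
With no repressor bound, *jalV* is transcribed.
→ *jalV* is ON.
Ornithine is present, so YilF is inactive.
Diaminopimelate is present, so OxaM is inactive.
Required activator OxaM is absent, so *rudJ* is not transcribed.
→ *rudJ* is OFF.
Cu²⁺ is present, so OxaB is active.
With repressor OxaB bound, *temJ* is not transcribed.
So TemJ is not produced.
Co²⁺ is absent, so BexH is active.
No repressor is bound and BexH is active, so *fubB* is transcribed.
→ *fubB* is ON.
3 of the 4 genes are transcribed.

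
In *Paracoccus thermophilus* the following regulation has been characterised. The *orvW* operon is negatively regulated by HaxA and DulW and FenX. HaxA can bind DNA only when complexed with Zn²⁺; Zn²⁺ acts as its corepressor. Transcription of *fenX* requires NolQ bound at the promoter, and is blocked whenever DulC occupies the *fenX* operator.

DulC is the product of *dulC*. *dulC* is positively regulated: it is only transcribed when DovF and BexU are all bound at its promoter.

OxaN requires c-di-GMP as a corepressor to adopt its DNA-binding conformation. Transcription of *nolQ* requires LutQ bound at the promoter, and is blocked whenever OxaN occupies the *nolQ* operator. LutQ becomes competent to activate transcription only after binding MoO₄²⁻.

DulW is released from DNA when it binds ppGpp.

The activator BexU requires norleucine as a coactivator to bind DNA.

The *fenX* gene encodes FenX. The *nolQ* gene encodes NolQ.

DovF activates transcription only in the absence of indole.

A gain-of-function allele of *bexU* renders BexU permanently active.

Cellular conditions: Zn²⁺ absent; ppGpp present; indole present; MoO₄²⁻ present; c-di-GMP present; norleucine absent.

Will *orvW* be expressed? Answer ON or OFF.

ON

Zn²⁺ is absent, so HaxA is inactive.
ppGpp is present, so DulW is inactive.
MoO₄²⁻ is present, so LutQ is active.
c-di-GMP is present, so OxaN is active.
With repressor OxaN bound, *nolQ* is not transcribed.
So NolQ is not produced.
Indole is present, so DovF is inactive.
BexU is constitutively active in this strain.
Required activator DovF is absent, so *dulC* is not transcribed.
So DulC is not produced.
Required activator NolQ is absent, so *fenX* is not transcribed.
So FenX is not produced.
With no repressor bound, *orvW* is transcribed.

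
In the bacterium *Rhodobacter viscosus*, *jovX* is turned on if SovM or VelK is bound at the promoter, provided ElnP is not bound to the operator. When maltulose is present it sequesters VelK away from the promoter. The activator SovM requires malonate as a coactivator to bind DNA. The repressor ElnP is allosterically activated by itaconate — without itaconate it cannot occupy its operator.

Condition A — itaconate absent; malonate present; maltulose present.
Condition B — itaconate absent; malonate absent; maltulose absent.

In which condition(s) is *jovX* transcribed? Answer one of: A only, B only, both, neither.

both

Condition A:
Itaconate is absent, so ElnP is inactive.
Malonate is present, so SovM is active.
Maltulose is present, so VelK is inactive.
Activator SovM is present, so *jovX* is transcribed.
→ *jovX* is ON in A.
Condition B:
Itaconate is absent, so ElnP is inactive.
Malonate is absent, so SovM is inactive.
Maltulose is absent, so VelK is active.
Activator VelK is present, so *jovX* is transcribed.
→ *jovX* is ON in B.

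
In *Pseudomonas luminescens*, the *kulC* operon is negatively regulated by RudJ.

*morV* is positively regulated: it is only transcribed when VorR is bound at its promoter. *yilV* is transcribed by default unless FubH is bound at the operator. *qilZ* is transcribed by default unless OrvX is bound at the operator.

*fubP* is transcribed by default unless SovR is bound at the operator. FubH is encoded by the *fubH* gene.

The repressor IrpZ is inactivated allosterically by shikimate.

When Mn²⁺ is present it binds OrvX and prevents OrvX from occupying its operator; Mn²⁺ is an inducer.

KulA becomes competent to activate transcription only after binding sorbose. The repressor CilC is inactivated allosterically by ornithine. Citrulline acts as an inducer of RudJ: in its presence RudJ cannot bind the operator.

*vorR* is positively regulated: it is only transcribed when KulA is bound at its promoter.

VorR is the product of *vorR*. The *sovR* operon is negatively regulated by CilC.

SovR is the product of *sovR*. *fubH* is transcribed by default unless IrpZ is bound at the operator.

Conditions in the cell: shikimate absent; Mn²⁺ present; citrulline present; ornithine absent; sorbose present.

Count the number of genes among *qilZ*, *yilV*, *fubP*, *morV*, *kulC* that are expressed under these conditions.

Mn²⁺ is present, so OrvX is inactive.
With no repressor bound, *qilZ* is transcribed.
→ *qilZ* is ON.
Shikimate is absent, so IrpZ is active.
With repressor IrpZ bound, *fubH* is not transcribed.
So FubH is not produced.
With no repressor bound, *yilV* is transcribed.
→ *yilV* is ON.
Ornithine is absent, so CilC is active.
With repressor CilC bound, *sovR* is not transcribed.
So SovR is not produced.
With no repressor bound, *fubP* is transcribed.
→ *fubP* is ON.
Sorbose is present, so KulA is active.
No repressor is bound and KulA is active, so *vorR* is transcribed.
So VorR is produced and active.
No repressor is bound and VorR is active, so *morV* is transcribed.
→ *morV* is ON.
Citrulline is present, so RudJ is inactive.
With no repressor bound, *kulC* is transcribed.
→ *kulC* is ON.
5 of the 5 genes are transcribed.

5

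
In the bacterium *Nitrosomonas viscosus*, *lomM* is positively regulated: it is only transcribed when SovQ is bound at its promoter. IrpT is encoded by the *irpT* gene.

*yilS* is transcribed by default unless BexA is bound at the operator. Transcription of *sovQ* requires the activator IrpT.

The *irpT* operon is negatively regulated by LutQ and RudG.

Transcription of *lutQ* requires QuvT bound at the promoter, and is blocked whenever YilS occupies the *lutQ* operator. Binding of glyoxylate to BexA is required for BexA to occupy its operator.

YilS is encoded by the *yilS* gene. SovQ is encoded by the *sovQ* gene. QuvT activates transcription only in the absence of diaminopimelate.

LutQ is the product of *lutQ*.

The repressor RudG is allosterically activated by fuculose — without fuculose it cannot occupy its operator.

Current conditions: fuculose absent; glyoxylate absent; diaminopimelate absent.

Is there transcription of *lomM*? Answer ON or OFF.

ON

Glyoxylate is absent, so BexA is inactive.
With no repressor bound, *yilS* is transcribed.
So YilS is produced and active.
Diaminopimelate is absent, so QuvT is active.
With repressor YilS bound, *lutQ* is not transcribed.
So LutQ is not produced.
Fuculose is absent, so RudG is inactive.
With no repressor bound, *irpT* is transcribed.
So IrpT is produced and active.
No repressor is bound and IrpT is active, so *sovQ* is transcribed.
So SovQ is produced and active.
No repressor is bound and SovQ is active, so *lomM* is transcribed.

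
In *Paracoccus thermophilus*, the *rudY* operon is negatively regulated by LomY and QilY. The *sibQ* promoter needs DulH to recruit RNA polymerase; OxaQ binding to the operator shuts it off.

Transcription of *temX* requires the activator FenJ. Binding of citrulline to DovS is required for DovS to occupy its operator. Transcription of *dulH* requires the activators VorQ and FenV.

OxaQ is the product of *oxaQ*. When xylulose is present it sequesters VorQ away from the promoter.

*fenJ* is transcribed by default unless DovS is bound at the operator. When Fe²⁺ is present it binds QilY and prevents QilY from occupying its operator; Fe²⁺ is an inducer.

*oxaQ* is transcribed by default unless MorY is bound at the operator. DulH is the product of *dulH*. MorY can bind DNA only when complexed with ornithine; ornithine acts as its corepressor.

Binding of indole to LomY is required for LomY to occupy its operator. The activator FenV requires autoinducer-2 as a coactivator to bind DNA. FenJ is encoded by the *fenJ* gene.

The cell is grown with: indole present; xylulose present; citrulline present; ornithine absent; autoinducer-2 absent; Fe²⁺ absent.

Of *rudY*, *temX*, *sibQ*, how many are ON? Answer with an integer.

0

Indole is present, so LomY is active.
Fe²⁺ is absent, so QilY is active.
With repressor LomY bound, *rudY* is not transcribed.
→ *rudY* is OFF.
Citrulline is present, so DovS is active.
With repressor DovS bound, *fenJ* is not transcribed.
So FenJ is not produced.
Required activator FenJ is absent, so *temX* is not transcribed.
→ *temX* is OFF.
Xylulose is present, so VorQ is inactive.
Autoinducer-2 is absent, so FenV is inactive.
Required activator VorQ is absent, so *dulH* is not transcribed.
So DulH is not produced.
Ornithine is absent, so MorY is inactive.
With no repressor bound, *oxaQ* is transcribed.
So OxaQ is produced and active.
With repressor OxaQ bound, *sibQ* is not transcribed.
→ *sibQ* is OFF.
0 of the 3 genes are transcribed.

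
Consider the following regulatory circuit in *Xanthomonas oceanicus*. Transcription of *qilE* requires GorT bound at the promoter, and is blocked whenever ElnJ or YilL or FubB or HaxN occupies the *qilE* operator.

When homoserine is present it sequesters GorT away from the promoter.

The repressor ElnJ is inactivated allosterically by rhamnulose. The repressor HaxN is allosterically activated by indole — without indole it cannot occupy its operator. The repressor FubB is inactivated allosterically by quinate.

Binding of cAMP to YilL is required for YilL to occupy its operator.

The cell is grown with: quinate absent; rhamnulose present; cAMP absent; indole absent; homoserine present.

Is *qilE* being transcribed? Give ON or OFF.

Rhamnulose is present, so ElnJ is inactive.
cAMP is absent, so YilL is inactive.
Quinate is absent, so FubB is active.
Homoserine is present, so GorT is inactive.
Indole is absent, so HaxN is inactive.
With repressor FubB bound, *qilE* is not transcribed.

OFF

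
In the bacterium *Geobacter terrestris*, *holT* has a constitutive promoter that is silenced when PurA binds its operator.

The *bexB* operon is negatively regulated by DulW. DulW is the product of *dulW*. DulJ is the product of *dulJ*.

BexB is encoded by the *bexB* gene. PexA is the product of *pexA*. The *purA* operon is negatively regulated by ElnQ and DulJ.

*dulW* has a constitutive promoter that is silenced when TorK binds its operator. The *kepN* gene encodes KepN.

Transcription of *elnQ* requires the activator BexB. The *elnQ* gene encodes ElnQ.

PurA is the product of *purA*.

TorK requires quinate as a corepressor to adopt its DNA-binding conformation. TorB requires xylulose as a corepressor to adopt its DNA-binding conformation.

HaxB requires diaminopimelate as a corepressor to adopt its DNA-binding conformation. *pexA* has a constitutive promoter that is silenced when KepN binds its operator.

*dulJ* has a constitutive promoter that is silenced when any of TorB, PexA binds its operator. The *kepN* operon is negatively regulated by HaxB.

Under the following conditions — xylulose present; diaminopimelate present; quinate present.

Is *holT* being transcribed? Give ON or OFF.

Quinate is present, so TorK is active.
With repressor TorK bound, *dulW* is not transcribed.
So DulW is not produced.
With no repressor bound, *bexB* is transcribed.
So BexB is produced and active.
No repressor is bound and BexB is active, so *elnQ* is transcribed.
So ElnQ is produced and active.
Xylulose is present, so TorB is active.
Diaminopimelate is present, so HaxB is active.
With repressor HaxB bound, *kepN* is not transcribed.
So KepN is not produced.
With no repressor bound, *pexA* is transcribed.
So PexA is produced and active.
With repressor TorB bound, *dulJ* is not transcribed.
So DulJ is not produced.
With repressor ElnQ bound, *purA* is not transcribed.
So PurA is not produced.
With no repressor bound, *holT* is transcribed.

ON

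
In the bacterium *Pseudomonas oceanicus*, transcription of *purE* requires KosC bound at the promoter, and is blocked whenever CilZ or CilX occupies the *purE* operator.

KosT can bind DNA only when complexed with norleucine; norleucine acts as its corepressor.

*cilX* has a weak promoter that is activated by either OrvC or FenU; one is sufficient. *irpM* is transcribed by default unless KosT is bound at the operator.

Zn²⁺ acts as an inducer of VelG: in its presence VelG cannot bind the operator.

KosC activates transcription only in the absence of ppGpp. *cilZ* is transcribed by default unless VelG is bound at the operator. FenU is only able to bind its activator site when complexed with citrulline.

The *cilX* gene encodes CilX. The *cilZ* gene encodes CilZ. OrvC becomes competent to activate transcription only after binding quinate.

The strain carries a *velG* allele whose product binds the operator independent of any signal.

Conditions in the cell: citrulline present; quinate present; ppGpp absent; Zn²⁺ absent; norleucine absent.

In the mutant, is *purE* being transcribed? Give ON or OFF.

OFF

ppGpp is absent, so KosC is active.
VelG is constitutively active in this strain.
With repressor VelG bound, *cilZ* is not transcribed.
So CilZ is not produced.
Quinate is present, so OrvC is active.
Citrulline is present, so FenU is active.
Activator OrvC is present, so *cilX* is transcribed.
So CilX is produced and active.
With repressor CilX bound, *purE* is not transcribed.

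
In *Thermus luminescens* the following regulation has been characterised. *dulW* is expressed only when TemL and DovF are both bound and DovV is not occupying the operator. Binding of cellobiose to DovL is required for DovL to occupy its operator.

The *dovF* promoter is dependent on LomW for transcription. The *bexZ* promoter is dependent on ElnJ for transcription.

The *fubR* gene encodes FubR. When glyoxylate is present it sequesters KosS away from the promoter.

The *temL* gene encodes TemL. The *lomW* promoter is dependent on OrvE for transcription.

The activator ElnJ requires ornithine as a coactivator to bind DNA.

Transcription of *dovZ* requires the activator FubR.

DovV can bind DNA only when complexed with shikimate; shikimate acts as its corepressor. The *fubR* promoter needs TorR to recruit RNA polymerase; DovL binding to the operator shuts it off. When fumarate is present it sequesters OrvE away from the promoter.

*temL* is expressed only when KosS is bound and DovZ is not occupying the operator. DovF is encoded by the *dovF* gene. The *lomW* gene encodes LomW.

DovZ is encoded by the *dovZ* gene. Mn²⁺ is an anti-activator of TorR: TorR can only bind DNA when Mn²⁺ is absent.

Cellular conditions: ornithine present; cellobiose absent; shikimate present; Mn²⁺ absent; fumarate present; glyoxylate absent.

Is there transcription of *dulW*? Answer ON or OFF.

Glyoxylate is absent, so KosS is active.
Cellobiose is absent, so DovL is inactive.
Mn²⁺ is absent, so TorR is active.
No repressor is bound and TorR is active, so *fubR* is transcribed.
So FubR is produced and active.
No repressor is bound and FubR is active, so *dovZ* is transcribed.
So DovZ is produced and active.
With repressor DovZ bound, *temL* is not transcribed.
So TemL is not produced.
Shikimate is present, so DovV is active.
Fumarate is present, so OrvE is inactive.
Required activator OrvE is absent, so *lomW* is not transcribed.
So LomW is not produced.
Required activator LomW is absent, so *dovF* is not transcribed.
So DovF is not produced.
With repressor DovV bound, *dulW* is not transcribed.

OFF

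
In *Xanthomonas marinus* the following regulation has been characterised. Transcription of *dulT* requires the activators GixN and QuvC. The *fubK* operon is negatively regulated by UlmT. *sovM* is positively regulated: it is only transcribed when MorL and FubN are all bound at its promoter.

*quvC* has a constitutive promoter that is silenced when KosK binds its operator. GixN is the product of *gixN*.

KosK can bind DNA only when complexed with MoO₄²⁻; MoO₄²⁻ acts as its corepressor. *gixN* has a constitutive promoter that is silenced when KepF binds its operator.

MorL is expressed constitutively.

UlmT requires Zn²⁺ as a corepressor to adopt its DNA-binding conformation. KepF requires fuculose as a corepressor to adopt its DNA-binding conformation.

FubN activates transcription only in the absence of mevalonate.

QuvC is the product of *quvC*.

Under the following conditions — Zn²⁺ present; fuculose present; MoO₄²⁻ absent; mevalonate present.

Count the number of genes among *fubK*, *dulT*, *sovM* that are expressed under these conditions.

0

Zn²⁺ is present, so UlmT is active.
With repressor UlmT bound, *fubK* is not transcribed.
→ *fubK* is OFF.
Fuculose is present, so KepF is active.
With repressor KepF bound, *gixN* is not transcribed.
So GixN is not produced.
MoO₄²⁻ is absent, so KosK is inactive.
With no repressor bound, *quvC* is transcribed.
So QuvC is produced and active.
Required activator GixN is absent, so *dulT* is not transcribed.
→ *dulT* is OFF.
MorL is produced constitutively and is active.
Mevalonate is present, so FubN is inactive.
Required activator FubN is absent, so *sovM* is not transcribed.
→ *sovM* is OFF.
0 of the 3 genes are transcribed.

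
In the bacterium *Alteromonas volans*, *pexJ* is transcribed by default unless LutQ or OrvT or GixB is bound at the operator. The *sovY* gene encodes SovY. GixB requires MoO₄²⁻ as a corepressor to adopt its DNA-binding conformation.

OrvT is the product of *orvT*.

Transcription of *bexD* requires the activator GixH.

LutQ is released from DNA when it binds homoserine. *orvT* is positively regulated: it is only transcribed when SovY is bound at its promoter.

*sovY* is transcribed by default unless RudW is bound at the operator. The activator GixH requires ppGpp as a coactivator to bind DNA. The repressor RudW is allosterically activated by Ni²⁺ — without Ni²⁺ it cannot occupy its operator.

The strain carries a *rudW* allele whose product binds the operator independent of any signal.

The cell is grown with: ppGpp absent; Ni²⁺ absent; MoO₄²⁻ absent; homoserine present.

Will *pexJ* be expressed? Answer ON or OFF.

Homoserine is present, so LutQ is inactive.
RudW is constitutively active in this strain.
With repressor RudW bound, *sovY* is not transcribed.
So SovY is not produced.
Required activator SovY is absent, so *orvT* is not transcribed.
So OrvT is not produced.
MoO₄²⁻ is absent, so GixB is inactive.
With no repressor bound, *pexJ* is transcribed.

ON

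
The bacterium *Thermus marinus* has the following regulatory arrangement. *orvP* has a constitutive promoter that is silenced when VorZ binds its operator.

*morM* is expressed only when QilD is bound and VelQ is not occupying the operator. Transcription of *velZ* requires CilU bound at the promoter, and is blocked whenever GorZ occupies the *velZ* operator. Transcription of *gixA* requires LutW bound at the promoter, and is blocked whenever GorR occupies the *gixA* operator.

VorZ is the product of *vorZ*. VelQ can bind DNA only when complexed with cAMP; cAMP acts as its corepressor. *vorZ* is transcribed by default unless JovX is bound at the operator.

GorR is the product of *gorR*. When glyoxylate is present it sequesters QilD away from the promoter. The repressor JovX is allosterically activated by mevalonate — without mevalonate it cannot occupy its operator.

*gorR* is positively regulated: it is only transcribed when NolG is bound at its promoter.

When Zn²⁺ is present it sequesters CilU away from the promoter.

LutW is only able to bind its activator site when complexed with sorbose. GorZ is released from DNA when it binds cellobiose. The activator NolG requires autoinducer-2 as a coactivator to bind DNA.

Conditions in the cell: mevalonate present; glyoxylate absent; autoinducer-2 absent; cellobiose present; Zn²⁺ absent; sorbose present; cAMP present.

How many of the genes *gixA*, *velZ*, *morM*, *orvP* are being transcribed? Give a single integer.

3

Autoinducer-2 is absent, so NolG is inactive.
Required activator NolG is absent, so *gorR* is not transcribed.
So GorR is not produced.
Sorbose is present, so LutW is active.
No repressor is bound and LutW is active, so *gixA* is transcribed.
→ *gixA* is ON.
Zn²⁺ is absent, so CilU is active.
Cellobiose is present, so GorZ is inactive.
No repressor is bound and CilU is active, so *velZ* is transcribed.
→ *velZ* is ON.
cAMP is present, so VelQ is active.
Glyoxylate is absent, so QilD is active.
With repressor VelQ bound, *morM* is not transcribed.
→ *morM* is OFF.
Mevalonate is present, so JovX is active.
With repressor JovX bound, *vorZ* is not transcribed.
So VorZ is not produced.
With no repressor bound, *orvP* is transcribed.
→ *orvP* is ON.
3 of the 4 genes are transcribed.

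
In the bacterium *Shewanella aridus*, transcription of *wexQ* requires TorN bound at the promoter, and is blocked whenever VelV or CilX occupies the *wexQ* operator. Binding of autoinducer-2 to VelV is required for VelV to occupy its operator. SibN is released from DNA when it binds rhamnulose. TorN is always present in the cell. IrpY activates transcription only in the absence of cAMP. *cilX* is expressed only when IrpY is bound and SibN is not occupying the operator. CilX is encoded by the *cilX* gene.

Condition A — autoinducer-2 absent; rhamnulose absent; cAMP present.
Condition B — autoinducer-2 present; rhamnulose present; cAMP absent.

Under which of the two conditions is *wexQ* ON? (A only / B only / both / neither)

A only

Condition A:
Autoinducer-2 is absent, so VelV is inactive.
Rhamnulose is absent, so SibN is active.
cAMP is present, so IrpY is inactive.
With repressor SibN bound, *cilX* is not transcribed.
So CilX is not produced.
TorN is produced constitutively and is active.
No repressor is bound and TorN is active, so *wexQ* is transcribed.
→ *wexQ* is ON in A.
Condition B:
Autoinducer-2 is present, so VelV is active.
Rhamnulose is present, so SibN is inactive.
cAMP is absent, so IrpY is active.
No repressor is bound and IrpY is active, so *cilX* is transcribed.
So CilX is produced and active.
TorN is produced constitutively and is active.
With repressor VelV bound, *wexQ* is not transcribed.
→ *wexQ* is OFF in B.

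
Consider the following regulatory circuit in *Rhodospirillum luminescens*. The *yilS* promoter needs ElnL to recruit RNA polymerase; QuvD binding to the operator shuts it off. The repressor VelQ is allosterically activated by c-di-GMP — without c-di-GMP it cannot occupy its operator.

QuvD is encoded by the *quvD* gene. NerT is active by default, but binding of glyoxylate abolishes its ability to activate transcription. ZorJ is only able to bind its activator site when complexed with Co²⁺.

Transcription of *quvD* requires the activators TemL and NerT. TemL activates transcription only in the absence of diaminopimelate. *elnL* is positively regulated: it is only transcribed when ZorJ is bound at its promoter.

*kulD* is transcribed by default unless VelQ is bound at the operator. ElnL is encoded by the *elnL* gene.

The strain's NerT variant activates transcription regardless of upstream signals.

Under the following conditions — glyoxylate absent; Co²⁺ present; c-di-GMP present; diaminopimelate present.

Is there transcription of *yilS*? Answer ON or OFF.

Co²⁺ is present, so ZorJ is active.
No repressor is bound and ZorJ is active, so *elnL* is transcribed.
So ElnL is produced and active.
Diaminopimelate is present, so TemL is inactive.
NerT is constitutively active in this strain.
Required activator TemL is absent, so *quvD* is not transcribed.
So QuvD is not produced.
No repressor is bound and ElnL is active, so *yilS* is transcribed.

ON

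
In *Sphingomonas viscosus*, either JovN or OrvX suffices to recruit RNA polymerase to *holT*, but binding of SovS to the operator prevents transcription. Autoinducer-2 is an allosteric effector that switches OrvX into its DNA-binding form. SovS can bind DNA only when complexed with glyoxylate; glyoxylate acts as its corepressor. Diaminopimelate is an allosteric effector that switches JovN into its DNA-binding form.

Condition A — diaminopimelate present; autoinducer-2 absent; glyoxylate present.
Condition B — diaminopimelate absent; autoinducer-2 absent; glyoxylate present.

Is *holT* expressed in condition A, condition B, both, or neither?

neither

Condition A:
Diaminopimelate is present, so JovN is active.
Autoinducer-2 is absent, so OrvX is inactive.
Glyoxylate is present, so SovS is active.
With repressor SovS bound, *holT* is not transcribed.
→ *holT* is OFF in A.
Condition B:
Diaminopimelate is absent, so JovN is inactive.
Autoinducer-2 is absent, so OrvX is inactive.
Glyoxylate is present, so SovS is active.
With repressor SovS bound, *holT* is not transcribed.
→ *holT* is OFF in B.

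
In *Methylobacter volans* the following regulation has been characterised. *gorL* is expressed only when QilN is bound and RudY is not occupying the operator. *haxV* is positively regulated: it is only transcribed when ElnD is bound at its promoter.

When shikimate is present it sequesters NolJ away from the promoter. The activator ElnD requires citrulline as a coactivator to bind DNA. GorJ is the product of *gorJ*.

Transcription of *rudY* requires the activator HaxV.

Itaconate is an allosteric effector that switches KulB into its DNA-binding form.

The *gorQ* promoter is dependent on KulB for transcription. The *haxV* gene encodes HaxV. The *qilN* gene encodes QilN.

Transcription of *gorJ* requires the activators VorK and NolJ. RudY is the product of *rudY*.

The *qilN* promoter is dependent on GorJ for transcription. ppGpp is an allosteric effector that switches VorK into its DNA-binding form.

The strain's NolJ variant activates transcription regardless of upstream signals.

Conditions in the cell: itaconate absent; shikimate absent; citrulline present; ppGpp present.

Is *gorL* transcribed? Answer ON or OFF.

OFF

ppGpp is present, so VorK is active.
NolJ is constitutively active in this strain.
No repressor is bound and VorK and NolJ are active, so *gorJ* is transcribed.
So GorJ is produced and active.
No repressor is bound and GorJ is active, so *qilN* is transcribed.
So QilN is produced and active.
Citrulline is present, so ElnD is active.
No repressor is bound and ElnD is active, so *haxV* is transcribed.
So HaxV is produced and active.
No repressor is bound and HaxV is active, so *rudY* is transcribed.
So RudY is produced and active.
With repressor RudY bound, *gorL* is not transcribed.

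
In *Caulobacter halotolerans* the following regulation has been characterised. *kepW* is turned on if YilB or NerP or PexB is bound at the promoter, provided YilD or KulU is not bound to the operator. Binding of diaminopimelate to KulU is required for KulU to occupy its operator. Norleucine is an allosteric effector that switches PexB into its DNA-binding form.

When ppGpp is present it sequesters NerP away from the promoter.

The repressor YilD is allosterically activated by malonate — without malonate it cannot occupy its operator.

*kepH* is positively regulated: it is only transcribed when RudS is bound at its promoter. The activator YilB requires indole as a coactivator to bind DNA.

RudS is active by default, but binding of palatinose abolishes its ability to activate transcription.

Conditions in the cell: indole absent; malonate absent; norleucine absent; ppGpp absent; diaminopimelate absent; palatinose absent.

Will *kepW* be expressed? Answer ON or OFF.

ON

Indole is absent, so YilB is inactive.
ppGpp is absent, so NerP is active.
Malonate is absent, so YilD is inactive.
Norleucine is absent, so PexB is inactive.
Diaminopimelate is absent, so KulU is inactive.
Activator NerP is present, so *kepW* is transcribed.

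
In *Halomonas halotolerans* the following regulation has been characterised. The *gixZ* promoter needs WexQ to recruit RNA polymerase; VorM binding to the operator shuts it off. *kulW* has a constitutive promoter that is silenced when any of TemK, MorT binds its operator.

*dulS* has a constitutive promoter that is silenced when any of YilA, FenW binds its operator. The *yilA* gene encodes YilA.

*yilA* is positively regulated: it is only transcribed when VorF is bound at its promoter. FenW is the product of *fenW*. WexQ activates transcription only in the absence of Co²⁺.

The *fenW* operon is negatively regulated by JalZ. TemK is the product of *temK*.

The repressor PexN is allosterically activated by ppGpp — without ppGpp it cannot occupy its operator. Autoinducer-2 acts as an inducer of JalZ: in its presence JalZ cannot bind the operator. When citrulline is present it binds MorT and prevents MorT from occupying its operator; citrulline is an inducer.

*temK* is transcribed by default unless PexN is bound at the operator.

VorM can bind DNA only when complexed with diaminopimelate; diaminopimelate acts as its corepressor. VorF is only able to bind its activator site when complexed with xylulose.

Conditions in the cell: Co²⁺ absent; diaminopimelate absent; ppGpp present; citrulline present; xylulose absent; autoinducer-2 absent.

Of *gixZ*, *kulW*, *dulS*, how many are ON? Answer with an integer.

3

Co²⁺ is absent, so WexQ is active.
Diaminopimelate is absent, so VorM is inactive.
No repressor is bound and WexQ is active, so *gixZ* is transcribed.
→ *gixZ* is ON.
ppGpp is present, so PexN is active.
With repressor PexN bound, *temK* is not transcribed.
So TemK is not produced.
Citrulline is present, so MorT is inactive.
With no repressor bound, *kulW* is transcribed.
→ *kulW* is ON.
Xylulose is absent, so VorF is inactive.
Required activator VorF is absent, so *yilA* is not transcribed.
So YilA is not produced.
Autoinducer-2 is absent, so JalZ is active.
With repressor JalZ bound, *fenW* is not transcribed.
So FenW is not produced.
With no repressor bound, *dulS* is transcribed.
→ *dulS* is ON.
3 of the 3 genes are transcribed.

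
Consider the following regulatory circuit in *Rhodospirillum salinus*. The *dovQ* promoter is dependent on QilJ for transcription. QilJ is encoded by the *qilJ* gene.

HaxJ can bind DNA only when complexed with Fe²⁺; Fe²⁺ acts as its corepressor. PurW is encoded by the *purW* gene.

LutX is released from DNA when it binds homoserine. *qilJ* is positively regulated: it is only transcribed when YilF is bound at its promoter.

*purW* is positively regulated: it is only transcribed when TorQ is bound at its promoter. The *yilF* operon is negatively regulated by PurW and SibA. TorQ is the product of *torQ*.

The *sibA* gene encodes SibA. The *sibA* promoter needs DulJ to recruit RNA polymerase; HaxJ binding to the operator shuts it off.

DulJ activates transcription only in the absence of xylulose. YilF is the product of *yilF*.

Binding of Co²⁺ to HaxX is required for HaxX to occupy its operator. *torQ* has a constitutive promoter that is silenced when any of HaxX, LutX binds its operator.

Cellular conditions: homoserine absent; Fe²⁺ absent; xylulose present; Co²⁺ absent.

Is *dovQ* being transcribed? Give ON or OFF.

ON

Co²⁺ is absent, so HaxX is inactive.
Homoserine is absent, so LutX is active.
With repressor LutX bound, *torQ* is not transcribed.
So TorQ is not produced.
Required activator TorQ is absent, so *purW* is not transcribed.
So PurW is not produced.
Xylulose is present, so DulJ is inactive.
Fe²⁺ is absent, so HaxJ is inactive.
Required activator DulJ is absent, so *sibA* is not transcribed.
So SibA is not produced.
With no repressor bound, *yilF* is transcribed.
So YilF is produced and active.
No repressor is bound and YilF is active, so *qilJ* is transcribed.
So QilJ is produced and active.
No repressor is bound and QilJ is active, so *dovQ* is transcribed.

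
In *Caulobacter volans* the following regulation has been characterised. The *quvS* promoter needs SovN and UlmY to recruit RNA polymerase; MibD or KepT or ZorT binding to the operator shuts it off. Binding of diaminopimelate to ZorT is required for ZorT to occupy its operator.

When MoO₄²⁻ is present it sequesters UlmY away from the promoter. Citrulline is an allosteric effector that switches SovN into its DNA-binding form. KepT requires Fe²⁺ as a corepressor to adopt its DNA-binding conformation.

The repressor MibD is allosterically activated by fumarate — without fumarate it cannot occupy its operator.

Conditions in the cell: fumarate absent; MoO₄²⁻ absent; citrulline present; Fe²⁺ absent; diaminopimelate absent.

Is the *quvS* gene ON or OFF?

ON

Fumarate is absent, so MibD is inactive.
Citrulline is present, so SovN is active.
MoO₄²⁻ is absent, so UlmY is active.
Fe²⁺ is absent, so KepT is inactive.
Diaminopimelate is absent, so ZorT is inactive.
No repressor is bound and SovN and UlmY are active, so *quvS* is transcribed.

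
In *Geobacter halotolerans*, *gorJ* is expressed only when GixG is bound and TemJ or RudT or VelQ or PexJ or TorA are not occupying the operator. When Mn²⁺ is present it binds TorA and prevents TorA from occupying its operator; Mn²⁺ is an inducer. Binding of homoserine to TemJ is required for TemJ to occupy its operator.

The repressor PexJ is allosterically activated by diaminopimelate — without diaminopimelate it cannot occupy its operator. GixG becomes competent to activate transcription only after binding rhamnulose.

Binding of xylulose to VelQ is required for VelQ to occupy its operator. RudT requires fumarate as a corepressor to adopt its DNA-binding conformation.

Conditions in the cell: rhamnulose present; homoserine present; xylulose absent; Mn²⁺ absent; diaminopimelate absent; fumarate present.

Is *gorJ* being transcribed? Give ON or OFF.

Rhamnulose is present, so GixG is active.
Homoserine is present, so TemJ is active.
Fumarate is present, so RudT is active.
Xylulose is absent, so VelQ is inactive.
Diaminopimelate is absent, so PexJ is inactive.
Mn²⁺ is absent, so TorA is active.
With repressor TemJ bound, *gorJ* is not transcribed.

OFF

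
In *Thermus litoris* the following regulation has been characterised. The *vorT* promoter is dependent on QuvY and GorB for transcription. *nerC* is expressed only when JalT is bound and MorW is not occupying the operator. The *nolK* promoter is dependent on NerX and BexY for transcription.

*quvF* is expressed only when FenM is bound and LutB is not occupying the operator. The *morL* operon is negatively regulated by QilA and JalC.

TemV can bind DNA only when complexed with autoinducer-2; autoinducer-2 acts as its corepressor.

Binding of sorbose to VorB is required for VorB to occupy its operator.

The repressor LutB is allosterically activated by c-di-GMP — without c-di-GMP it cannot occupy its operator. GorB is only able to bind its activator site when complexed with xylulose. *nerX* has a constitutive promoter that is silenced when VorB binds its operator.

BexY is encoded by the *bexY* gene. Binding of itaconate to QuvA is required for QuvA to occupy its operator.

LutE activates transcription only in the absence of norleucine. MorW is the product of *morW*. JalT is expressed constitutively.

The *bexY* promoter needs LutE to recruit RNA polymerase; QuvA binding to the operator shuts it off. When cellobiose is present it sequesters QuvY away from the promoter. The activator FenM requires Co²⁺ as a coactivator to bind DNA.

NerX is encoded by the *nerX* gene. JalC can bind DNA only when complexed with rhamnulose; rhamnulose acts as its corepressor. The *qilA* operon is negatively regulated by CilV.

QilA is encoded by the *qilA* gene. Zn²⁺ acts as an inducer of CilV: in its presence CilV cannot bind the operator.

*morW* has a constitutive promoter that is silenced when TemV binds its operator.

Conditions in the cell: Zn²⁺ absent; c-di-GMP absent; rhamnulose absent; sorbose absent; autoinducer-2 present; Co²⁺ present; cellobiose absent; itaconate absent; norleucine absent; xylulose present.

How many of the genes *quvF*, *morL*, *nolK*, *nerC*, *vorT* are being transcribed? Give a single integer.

Co²⁺ is present, so FenM is active.
c-di-GMP is absent, so LutB is inactive.
No repressor is bound and FenM is active, so *quvF* is transcribed.
→ *quvF* is ON.
Zn²⁺ is absent, so CilV is active.
With repressor CilV bound, *qilA* is not transcribed.
So QilA is not produced.
Rhamnulose is absent, so JalC is inactive.
With no repressor bound, *morL* is transcribed.
→ *morL* is ON.
Sorbose is absent, so VorB is inactive.
With no repressor bound, *nerX* is transcribed.
So NerX is produced and active.
Itaconate is absent, so QuvA is inactive.
Norleucine is absent, so LutE is active.
No repressor is bound and LutE is active, so *bexY* is transcribed.
So BexY is produced and active.
No repressor is bound and NerX and BexY are active, so *nolK* is transcribed.
→ *nolK* is ON.
JalT is produced constitutively and is active.
Autoinducer-2 is present, so TemV is active.
With repressor TemV bound, *morW* is not transcribed.
So MorW is not produced.
No repressor is bound and JalT is active, so *nerC* is transcribed.
→ *nerC* is ON.
Cellobiose is absent, so QuvY is active.
Xylulose is present, so GorB is active.
No repressor is bound and QuvY and GorB are active, so *vorT* is transcribed.
→ *vorT* is ON.
5 of the 5 genes are transcribed.

5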